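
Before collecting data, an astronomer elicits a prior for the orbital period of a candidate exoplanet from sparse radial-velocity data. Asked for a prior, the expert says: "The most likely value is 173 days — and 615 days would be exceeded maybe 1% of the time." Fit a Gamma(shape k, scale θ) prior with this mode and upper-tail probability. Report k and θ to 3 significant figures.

k ≈ 3.68, θ ≈ 64.5

Gamma(k,θ) with k>1 has mode (k−1)θ, so θ = 173/(k−1).
Need P(X < 615) = 0.99 with θ tied to k this way. Start at k = 2, θ = 173: P(X<615) ≈ 0.870.
Too low — raise k to concentrate. Iterating converges to k ≈ 3.68.
Then θ = 173/(3.68−1) ≈ 64.5.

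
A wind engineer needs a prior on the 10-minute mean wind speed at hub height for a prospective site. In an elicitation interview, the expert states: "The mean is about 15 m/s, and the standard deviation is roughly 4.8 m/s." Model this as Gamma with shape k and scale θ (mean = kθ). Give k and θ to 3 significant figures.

k ≈ 9.77, θ ≈ 1.54

For Gamma(k, scale θ): mean = kθ, variance = kθ², so CV = 1/√k.
CV = SD/mean = 4.8/15 = 0.32, hence k = 1/CV² = 9.77.
Then θ = mean/k = 15/9.77 = 1.54.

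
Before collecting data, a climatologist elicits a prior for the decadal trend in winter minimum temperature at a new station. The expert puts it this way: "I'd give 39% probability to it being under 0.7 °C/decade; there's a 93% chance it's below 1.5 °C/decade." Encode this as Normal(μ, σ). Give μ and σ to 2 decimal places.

μ = 0.83, σ = 0.46

The p-quantile of Normal(μ,σ) is μ + z_p·σ, with z_{0.39} = -0.2793 and z_{0.93} = 1.476.
Eliminate σ: μ = (z₂·x₁ − z₁·x₂)/(z₂ − z₁) = (1.476·0.7 − (-0.2793)·1.5)/1.755 = 0.83.
Then σ = (x₂ − x₁)/(z₂ − z₁) = (1.5 − 0.7)/1.755 = 0.46.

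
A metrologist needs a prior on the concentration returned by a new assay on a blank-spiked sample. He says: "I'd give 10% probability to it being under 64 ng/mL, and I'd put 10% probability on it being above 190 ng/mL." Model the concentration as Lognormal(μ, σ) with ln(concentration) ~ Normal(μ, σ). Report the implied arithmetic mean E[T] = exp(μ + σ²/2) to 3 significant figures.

If T ~ Lognormal(μ,σ) then ln T ~ Normal(μ,σ), so the p-quantile of ln T is μ + z_p·σ.
ln(64) = 4.159 and ln(190) = 5.247; z_{0.1} = -1.282, z_{0.9} = 1.282.
σ = (5.247 − 4.159)/(1.282 − (-1.282)) = 0.425.
μ = 4.159 − (-1.282)·0.425 = 4.703.
E[T] = exp(μ + σ²/2) = exp(4.703 + 0.0901) = 121 ng/mL.

E[T] ≈ 121 ng/mL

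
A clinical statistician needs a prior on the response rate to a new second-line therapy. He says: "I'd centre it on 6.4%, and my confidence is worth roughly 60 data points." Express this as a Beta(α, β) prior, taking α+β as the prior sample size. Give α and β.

Under the effective-sample-size interpretation, Beta(α, β) has prior mean α/(α+β) and prior sample size α+β.
So α+β = 60 and α/(α+β) = 0.064, giving α = 0.064·60 = 3.84 and β = 60 − 3.84 = 56.16.

α = 3.84, β = 56.16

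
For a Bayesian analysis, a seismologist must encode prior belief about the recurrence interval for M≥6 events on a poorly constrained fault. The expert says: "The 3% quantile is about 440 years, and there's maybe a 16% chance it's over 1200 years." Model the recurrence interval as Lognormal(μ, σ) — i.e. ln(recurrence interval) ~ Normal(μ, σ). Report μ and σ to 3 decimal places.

If T ~ Lognormal(μ,σ) then ln T ~ Normal(μ,σ), so the p-quantile of ln T is μ + z_p·σ.
ln(440) = 6.087 and ln(1200) = 7.09; z_{0.03} = -1.881, z_{0.84} = 0.9945.
σ = (7.09 − 6.087)/(0.9945 − (-1.881)) = 0.349.
μ = 6.087 − (-1.881)·0.349 = 6.743.

μ ≈ 6.743, σ ≈ 0.349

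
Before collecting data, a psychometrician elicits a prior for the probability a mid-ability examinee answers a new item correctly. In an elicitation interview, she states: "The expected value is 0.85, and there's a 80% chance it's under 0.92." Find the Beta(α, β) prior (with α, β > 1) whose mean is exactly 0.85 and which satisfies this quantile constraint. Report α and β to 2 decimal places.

With mean 0.85 fixed, write α = 0.85s, β = 0.15s where s = α+β.
Need P(θ < 0.92) = 0.8 under Beta(0.85s, 0.15s). Normal approximation: (q−m)/√(m(1−m)/s) ≈ z_{0.8} = 0.842, so s ≈ 0.85·0.15·(0.842)²/(0.92−0.85)² = 18.4.
At s = 18.4: P(θ<0.92) ≈ 0.796. Adjusting to match 0.8 gives s ≈ 18.92.
So α = 0.85·18.92 ≈ 16.08, β = 0.15·18.92 ≈ 2.84.

α ≈ 16.08, β ≈ 2.84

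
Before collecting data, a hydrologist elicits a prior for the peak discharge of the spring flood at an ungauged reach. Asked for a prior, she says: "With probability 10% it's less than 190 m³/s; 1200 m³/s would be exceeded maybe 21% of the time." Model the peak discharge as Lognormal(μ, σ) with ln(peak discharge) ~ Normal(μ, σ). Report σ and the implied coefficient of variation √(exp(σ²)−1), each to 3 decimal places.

If T ~ Lognormal(μ,σ) then ln T ~ Normal(μ,σ), so the p-quantile of ln T is μ + z_p·σ.
ln(190) = 5.247 and ln(1200) = 7.09; z_{0.1} = -1.282, z_{0.79} = 0.8064.
σ = (7.09 − 5.247)/(0.8064 − (-1.282)) = 0.883.
μ = 5.247 − (-1.282)·0.883 = 6.378.
CV = √(exp(σ²)−1) = √(exp(0.7792)−1) = 1.086.

σ ≈ 0.883, CV ≈ 1.086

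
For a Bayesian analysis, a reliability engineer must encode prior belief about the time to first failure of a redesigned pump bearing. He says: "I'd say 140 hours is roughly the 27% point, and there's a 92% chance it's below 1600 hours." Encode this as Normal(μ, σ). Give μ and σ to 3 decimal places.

The p-quantile of Normal(μ,σ) is μ + z_p·σ, with z_{0.27} = -0.6128 and z_{0.92} = 1.405.
Eliminate σ: μ = (z₂·x₁ − z₁·x₂)/(z₂ − z₁) = (1.405·140 − (-0.6128)·1600)/2.018 = 583.389.
Then σ = (x₂ − x₁)/(z₂ − z₁) = (1600 − 140)/2.018 = 723.530.

μ = 583.389, σ = 723.530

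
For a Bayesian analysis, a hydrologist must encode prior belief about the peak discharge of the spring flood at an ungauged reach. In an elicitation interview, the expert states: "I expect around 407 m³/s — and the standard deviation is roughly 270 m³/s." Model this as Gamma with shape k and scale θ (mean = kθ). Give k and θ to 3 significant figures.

k ≈ 2.27, θ ≈ 179

For Gamma(k, scale θ): mean = kθ, variance = kθ², so CV = 1/√k.
CV = SD/mean = 270/407 = 0.6634, hence k = 1/CV² = 2.27.
Then θ = mean/k = 407/2.27 = 179.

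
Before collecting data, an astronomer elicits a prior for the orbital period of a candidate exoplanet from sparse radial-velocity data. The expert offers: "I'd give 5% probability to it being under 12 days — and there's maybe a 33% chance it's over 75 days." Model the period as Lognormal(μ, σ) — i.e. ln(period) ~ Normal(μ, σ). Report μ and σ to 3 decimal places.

If T ~ Lognormal(μ,σ) then ln T ~ Normal(μ,σ), so the p-quantile of ln T is μ + z_p·σ.
ln(12) = 2.485 and ln(75) = 4.317; z_{0.05} = -1.645, z_{0.67} = 0.4399.
σ = (4.317 − 2.485)/(0.4399 − (-1.645)) = 0.879.
μ = 2.485 − (-1.645)·0.879 = 3.931.

μ ≈ 3.931, σ ≈ 0.879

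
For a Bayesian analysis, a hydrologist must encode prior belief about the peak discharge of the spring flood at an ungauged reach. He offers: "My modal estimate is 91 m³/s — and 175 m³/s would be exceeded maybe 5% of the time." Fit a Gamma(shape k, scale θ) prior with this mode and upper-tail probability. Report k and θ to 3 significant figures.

Gamma(k,θ) with k>1 has mode (k−1)θ, so θ = 91/(k−1).
Need P(X < 175) = 0.95 with θ tied to k this way. Start at k = 2, θ = 91: P(X<175) ≈ 0.573.
Too low — raise k to concentrate. Iterating converges to k ≈ 7.5.
Then θ = 91/(7.5−1) ≈ 14.

k ≈ 7.5, θ ≈ 14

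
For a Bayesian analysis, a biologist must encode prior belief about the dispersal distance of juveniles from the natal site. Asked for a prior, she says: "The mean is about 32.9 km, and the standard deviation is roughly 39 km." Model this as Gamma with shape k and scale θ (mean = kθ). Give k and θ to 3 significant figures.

For Gamma(k, scale θ): mean = kθ, variance = kθ², so CV = 1/√k.
CV = SD/mean = 39/32.9 = 1.185, hence k = 1/CV² = 0.712.
Then θ = mean/k = 32.9/0.712 = 46.2.

k ≈ 0.712, θ ≈ 46.2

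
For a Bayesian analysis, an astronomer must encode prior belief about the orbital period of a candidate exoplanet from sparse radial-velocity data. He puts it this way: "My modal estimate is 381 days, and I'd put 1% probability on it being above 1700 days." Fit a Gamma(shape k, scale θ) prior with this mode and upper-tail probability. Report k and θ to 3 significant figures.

Gamma(k,θ) with k>1 has mode (k−1)θ, so θ = 381/(k−1).
Need P(X < 1700) = 0.99 with θ tied to k this way. Start at k = 2, θ = 381: P(X<1700) ≈ 0.937.
Too low — raise k to concentrate. Iterating converges to k ≈ 2.81.
Then θ = 381/(2.81−1) ≈ 210.

k ≈ 2.81, θ ≈ 210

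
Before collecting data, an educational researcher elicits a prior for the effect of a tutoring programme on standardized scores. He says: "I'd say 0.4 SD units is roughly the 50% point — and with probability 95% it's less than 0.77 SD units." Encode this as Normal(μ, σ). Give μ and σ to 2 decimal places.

μ = 0.40, σ = 0.22

For Normal(μ,σ), the p-quantile is μ + z_p·σ. Here z_{0.5} = 0, z_{0.95} = 1.645.
So 0.4 = μ + 0σ and 0.77 = μ + 1.645σ.
Subtracting: σ = (0.77 − 0.4)/(1.645 − (0)) = 0.22.
Then μ = 0.4 − (0)·0.22 = 0.40.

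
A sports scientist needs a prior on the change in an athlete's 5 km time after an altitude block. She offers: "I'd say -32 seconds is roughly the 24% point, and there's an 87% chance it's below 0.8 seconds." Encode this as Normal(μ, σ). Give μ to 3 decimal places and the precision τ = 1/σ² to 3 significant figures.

μ = -19.359, τ = 0.00312

The p-quantile of Normal(μ,σ) is μ + z_p·σ, with z_{0.24} = -0.7063 and z_{0.87} = 1.126.
Eliminate σ: μ = (z₂·x₁ − z₁·x₂)/(z₂ − z₁) = (1.126·-32 − (-0.7063)·0.8)/1.833 = -19.359.
Then σ = (x₂ − x₁)/(z₂ − z₁) = (0.8 − -32)/1.833 = 17.897.
Precision τ = 1/σ² = 1/17.9² = 0.00312.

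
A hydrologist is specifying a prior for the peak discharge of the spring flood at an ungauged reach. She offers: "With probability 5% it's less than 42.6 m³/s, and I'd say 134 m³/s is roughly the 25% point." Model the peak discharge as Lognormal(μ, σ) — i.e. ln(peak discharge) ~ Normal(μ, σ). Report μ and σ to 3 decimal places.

If T ~ Lognormal(μ,σ) then ln T ~ Normal(μ,σ), so the p-quantile of ln T is μ + z_p·σ.
ln(42.6) = 3.752 and ln(134) = 4.898; z_{0.05} = -1.645, z_{0.25} = -0.6745.
σ = (4.898 − 3.752)/(-0.6745 − (-1.645)) = 1.181.
μ = 3.752 − (-1.645)·1.181 = 5.694.

μ ≈ 5.694, σ ≈ 1.181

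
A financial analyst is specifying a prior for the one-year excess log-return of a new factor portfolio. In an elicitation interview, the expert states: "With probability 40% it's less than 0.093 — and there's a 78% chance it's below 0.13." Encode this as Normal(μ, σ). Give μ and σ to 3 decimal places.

The p-quantile of Normal(μ,σ) is μ + z_p·σ, with z_{0.4} = -0.2533 and z_{0.78} = 0.7722.
Eliminate σ: μ = (z₂·x₁ − z₁·x₂)/(z₂ − z₁) = (0.7722·0.093 − (-0.2533)·0.13)/1.026 = 0.102.
Then σ = (x₂ − x₁)/(z₂ − z₁) = (0.13 − 0.093)/1.026 = 0.036.

μ = 0.102, σ = 0.036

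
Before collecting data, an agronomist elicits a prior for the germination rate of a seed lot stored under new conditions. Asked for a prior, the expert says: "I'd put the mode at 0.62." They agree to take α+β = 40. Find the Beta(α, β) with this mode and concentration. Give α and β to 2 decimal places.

α = 24.56, β = 15.44

For α,β > 1 the Beta mode is (α−1)/(α+β−2). With α+β = 40, the mode is (α−1)/38.
Set (α−1)/38 = 0.62 → α = 1 + 0.62·38 = 24.56.
β = 40 − α = 15.44.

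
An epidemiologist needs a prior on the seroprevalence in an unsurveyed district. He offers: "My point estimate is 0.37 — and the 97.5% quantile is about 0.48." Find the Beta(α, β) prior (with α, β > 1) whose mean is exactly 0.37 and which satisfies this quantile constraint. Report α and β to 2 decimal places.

With mean 0.37 fixed, write α = 0.37s, β = 0.63s where s = α+β.
Need P(θ < 0.48) = 0.975 under Beta(0.37s, 0.63s). Normal approximation: (q−m)/√(m(1−m)/s) ≈ z_{0.975} = 1.96, so s ≈ 0.37·0.63·(1.96)²/(0.48−0.37)² = 74.0.
At s = 74.0: P(θ<0.48) ≈ 0.973. Adjusting to match 0.975 gives s ≈ 77.01.
So α = 0.37·77.01 ≈ 28.49, β = 0.63·77.01 ≈ 48.52.

α ≈ 28.49, β ≈ 48.52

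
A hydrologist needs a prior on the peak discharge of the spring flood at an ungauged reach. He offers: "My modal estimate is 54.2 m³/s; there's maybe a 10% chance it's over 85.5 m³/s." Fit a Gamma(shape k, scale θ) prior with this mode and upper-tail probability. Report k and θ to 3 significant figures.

Gamma(k,θ) with k>1 has mode (k−1)θ, so θ = 54.2/(k−1).
Need P(X < 85.5) = 0.9 with θ tied to k this way. Start at k = 2, θ = 54.2: P(X<85.5) ≈ 0.468.
Too low — raise k to concentrate. Iterating converges to k ≈ 10.
Then θ = 54.2/(10−1) ≈ 6.01.

k ≈ 10, θ ≈ 6.01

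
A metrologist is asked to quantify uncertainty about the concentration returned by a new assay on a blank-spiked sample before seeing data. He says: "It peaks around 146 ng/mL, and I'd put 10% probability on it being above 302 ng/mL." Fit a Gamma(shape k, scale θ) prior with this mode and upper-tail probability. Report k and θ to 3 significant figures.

Gamma(k,θ) with k>1 has mode (k−1)θ, so θ = 146/(k−1).
Need P(X < 302) = 0.9 with θ tied to k this way. Start at k = 2, θ = 146: P(X<302) ≈ 0.612.
Too low — raise k to concentrate. Iterating converges to k ≈ 4.63.
Then θ = 146/(4.63−1) ≈ 40.2.

k ≈ 4.63, θ ≈ 40.2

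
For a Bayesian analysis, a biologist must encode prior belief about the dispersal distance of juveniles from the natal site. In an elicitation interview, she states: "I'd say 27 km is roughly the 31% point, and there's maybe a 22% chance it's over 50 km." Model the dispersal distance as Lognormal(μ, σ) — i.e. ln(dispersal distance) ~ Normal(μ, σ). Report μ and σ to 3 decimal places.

μ ≈ 3.537, σ ≈ 0.486

If T ~ Lognormal(μ,σ) then ln T ~ Normal(μ,σ), so the p-quantile of ln T is μ + z_p·σ.
ln(27) = 3.296 and ln(50) = 3.912; z_{0.31} = -0.4959, z_{0.78} = 0.7722.
σ = (3.912 − 3.296)/(0.7722 − (-0.4959)) = 0.486.
μ = 3.296 − (-0.4959)·0.486 = 3.537.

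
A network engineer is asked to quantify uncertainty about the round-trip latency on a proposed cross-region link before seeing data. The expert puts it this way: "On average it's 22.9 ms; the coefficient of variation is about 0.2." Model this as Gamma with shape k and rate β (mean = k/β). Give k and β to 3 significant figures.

k ≈ 25, β ≈ 1.09

For Gamma(k, rate β): mean = k/β, variance = k/β², so CV = 1/√k.
CV = 0.2, hence k = 1/CV² = 25.
Then β = k/mean = 25/22.9 = 1.09.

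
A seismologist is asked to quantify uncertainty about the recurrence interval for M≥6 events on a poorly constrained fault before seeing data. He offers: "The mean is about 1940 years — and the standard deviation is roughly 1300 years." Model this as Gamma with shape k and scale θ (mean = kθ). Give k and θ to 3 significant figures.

k ≈ 2.23, θ ≈ 871

For Gamma(k, scale θ): mean = kθ, variance = kθ², so CV = 1/√k.
CV = SD/mean = 1300/1940 = 0.6701, hence k = 1/CV² = 2.23.
Then θ = mean/k = 1940/2.23 = 871.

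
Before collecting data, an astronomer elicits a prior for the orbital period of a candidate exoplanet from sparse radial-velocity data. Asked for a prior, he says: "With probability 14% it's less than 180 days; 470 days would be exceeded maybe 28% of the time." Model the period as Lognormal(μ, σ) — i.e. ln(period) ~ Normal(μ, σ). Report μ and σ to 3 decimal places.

If T ~ Lognormal(μ,σ) then ln T ~ Normal(μ,σ), so the p-quantile of ln T is μ + z_p·σ.
ln(180) = 5.193 and ln(470) = 6.153; z_{0.14} = -1.08, z_{0.72} = 0.5828.
σ = (6.153 − 5.193)/(0.5828 − (-1.08)) = 0.577.
μ = 5.193 − (-1.08)·0.577 = 5.816.

μ ≈ 5.816, σ ≈ 0.577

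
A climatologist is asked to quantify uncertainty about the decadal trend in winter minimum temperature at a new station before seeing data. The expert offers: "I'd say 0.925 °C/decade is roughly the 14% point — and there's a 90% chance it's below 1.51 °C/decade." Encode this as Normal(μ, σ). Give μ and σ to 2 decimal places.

For Normal(μ,σ), the p-quantile is μ + z_p·σ. Here z_{0.14} = -1.08, z_{0.9} = 1.282.
So 0.925 = μ − 1.08σ and 1.51 = μ + 1.282σ.
Subtracting: σ = (1.51 − 0.925)/(1.282 − (-1.08)) = 0.25.
Then μ = 0.925 − (-1.08)·0.25 = 1.19.

μ = 1.19, σ = 0.25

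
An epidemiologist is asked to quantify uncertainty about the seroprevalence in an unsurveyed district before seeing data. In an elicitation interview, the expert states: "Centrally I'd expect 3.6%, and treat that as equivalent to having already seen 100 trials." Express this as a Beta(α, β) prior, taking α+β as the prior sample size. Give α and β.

Under the effective-sample-size interpretation, Beta(α, β) has prior mean α/(α+β) and prior sample size α+β.
So α+β = 100 and α/(α+β) = 0.036, giving α = 0.036·100 = 3.6 and β = 100 − 3.6 = 96.4.

α = 3.6, β = 96.4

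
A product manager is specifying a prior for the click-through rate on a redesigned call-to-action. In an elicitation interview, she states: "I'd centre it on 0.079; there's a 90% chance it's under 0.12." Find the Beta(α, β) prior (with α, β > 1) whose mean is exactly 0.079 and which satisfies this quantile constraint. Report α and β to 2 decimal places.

With mean 0.079 fixed, write α = 0.079s, β = 0.921s where s = α+β.
Need P(θ < 0.12) = 0.9 under Beta(0.079s, 0.921s). Normal approximation: (q−m)/√(m(1−m)/s) ≈ z_{0.9} = 1.28, so s ≈ 0.079·0.921·(1.28)²/(0.12−0.079)² = 71.1.
At s = 71.1: P(θ<0.12) ≈ 0.893. Adjusting to match 0.9 gives s ≈ 76.80.
So α = 0.079·76.80 ≈ 6.07, β = 0.921·76.80 ≈ 70.73.

α ≈ 6.07, β ≈ 70.73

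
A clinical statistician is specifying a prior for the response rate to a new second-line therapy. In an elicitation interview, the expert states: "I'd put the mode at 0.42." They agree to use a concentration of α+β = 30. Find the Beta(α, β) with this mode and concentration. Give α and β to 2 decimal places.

For α,β > 1 the Beta mode is (α−1)/(α+β−2). With α+β = 30, the mode is (α−1)/28.
Set (α−1)/28 = 0.42 → α = 1 + 0.42·28 = 12.76.
β = 30 − α = 17.24.

α = 12.76, β = 17.24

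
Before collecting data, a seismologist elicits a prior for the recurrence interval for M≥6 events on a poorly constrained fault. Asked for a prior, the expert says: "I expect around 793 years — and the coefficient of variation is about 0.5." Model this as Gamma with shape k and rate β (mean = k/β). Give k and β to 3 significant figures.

For Gamma(k, rate β): mean = k/β, variance = k/β², so CV = 1/√k.
CV = 0.5, hence k = 1/CV² = 4.
Then β = k/mean = 4/793 = 0.00504.

k ≈ 4, β ≈ 0.00504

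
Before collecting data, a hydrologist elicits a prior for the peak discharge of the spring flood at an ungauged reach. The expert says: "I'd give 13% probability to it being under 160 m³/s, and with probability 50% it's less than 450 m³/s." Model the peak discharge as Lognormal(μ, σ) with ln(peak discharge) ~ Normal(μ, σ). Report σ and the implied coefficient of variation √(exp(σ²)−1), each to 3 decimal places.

σ ≈ 0.918, CV ≈ 1.150

If T ~ Lognormal(μ,σ) then ln T ~ Normal(μ,σ), so the p-quantile of ln T is μ + z_p·σ.
ln(160) = 5.075 and ln(450) = 6.109; z_{0.13} = -1.126, z_{0.5} = 0.
σ = (6.109 − 5.075)/(0 − (-1.126)) = 0.918.
μ = 5.075 − (-1.126)·0.918 = 6.109.
CV = √(exp(σ²)−1) = √(exp(0.8428)−1) = 1.150.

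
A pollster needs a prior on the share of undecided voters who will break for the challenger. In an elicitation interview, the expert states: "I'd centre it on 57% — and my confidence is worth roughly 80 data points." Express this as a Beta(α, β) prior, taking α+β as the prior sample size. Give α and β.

Under the effective-sample-size interpretation, Beta(α, β) has prior mean α/(α+β) and prior sample size α+β.
So α+β = 80 and α/(α+β) = 0.57, giving α = 0.57·80 = 45.6 and β = 80 − 45.6 = 34.4.

α = 45.6, β = 34.4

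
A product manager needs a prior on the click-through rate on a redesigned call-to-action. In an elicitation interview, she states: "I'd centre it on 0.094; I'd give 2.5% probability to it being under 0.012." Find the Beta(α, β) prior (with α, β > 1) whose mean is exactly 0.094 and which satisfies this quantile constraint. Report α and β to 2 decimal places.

With mean 0.094 fixed, write α = 0.094s, β = 0.906s where s = α+β.
Need P(θ < 0.012) = 0.025 under Beta(0.094s, 0.906s). Normal approximation: (q−m)/√(m(1−m)/s) ≈ z_{0.025} = -1.96, so s ≈ 0.094·0.906·(-1.96)²/(0.012−0.094)² = 48.7.
At s = 48.7: P(θ<0.012) ≈ 0.001. Adjusting to match 0.025 gives s ≈ 21.08.
So α = 0.094·21.08 ≈ 1.98, β = 0.906·21.08 ≈ 19.09.

α ≈ 1.98, β ≈ 19.09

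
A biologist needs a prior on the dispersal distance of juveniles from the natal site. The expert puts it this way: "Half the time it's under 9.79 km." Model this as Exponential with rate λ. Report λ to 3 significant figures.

Exponential median = ln 2 / λ, so λ = ln 2 / 9.79 = 0.0708.

λ ≈ 0.0708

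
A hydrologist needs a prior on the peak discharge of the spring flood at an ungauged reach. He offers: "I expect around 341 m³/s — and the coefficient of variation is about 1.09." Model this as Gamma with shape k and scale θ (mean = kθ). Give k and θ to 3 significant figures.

For Gamma(k, scale θ): mean = kθ, variance = kθ², so CV = 1/√k.
CV = 1.09, hence k = 1/CV² = 0.842.
Then θ = mean/k = 341/0.842 = 405.

k ≈ 0.842, θ ≈ 405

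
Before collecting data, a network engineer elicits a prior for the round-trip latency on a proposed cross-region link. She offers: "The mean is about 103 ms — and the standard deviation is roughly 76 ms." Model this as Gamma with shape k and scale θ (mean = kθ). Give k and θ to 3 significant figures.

k ≈ 1.84, θ ≈ 56.1

For Gamma(k, scale θ): mean = kθ, variance = kθ², so CV = 1/√k.
CV = SD/mean = 76/103 = 0.7379, hence k = 1/CV² = 1.84.
Then θ = mean/k = 103/1.84 = 56.1.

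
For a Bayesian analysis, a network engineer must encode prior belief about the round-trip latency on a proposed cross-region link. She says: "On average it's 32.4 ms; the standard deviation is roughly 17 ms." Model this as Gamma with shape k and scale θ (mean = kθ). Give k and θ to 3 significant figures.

For Gamma(k, scale θ): mean = kθ, variance = kθ², so CV = 1/√k.
CV = SD/mean = 17/32.4 = 0.5247, hence k = 1/CV² = 3.63.
Then θ = mean/k = 32.4/3.63 = 8.92.

k ≈ 3.63, θ ≈ 8.92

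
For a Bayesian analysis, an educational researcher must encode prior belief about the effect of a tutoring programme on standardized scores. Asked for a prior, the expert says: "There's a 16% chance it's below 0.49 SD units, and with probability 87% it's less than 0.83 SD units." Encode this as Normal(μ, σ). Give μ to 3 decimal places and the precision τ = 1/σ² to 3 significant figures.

μ = 0.649, τ = 38.9

For Normal(μ,σ), the p-quantile is μ + z_p·σ. Here z_{0.16} = -0.9945, z_{0.87} = 1.126.
So 0.49 = μ − 0.9945σ and 0.83 = μ + 1.126σ.
Subtracting: σ = (0.83 − 0.49)/(1.126 − (-0.9945)) = 0.160.
Then μ = 0.49 − (-0.9945)·0.160 = 0.649.
Precision τ = 1/σ² = 1/0.1603² = 38.9.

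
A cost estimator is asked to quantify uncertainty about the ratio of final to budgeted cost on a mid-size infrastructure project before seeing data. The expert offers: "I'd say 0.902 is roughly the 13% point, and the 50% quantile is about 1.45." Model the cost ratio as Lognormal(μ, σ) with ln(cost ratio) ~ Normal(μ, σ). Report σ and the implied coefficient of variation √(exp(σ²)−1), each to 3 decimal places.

σ ≈ 0.421, CV ≈ 0.441

If T ~ Lognormal(μ,σ) then ln T ~ Normal(μ,σ), so the p-quantile of ln T is μ + z_p·σ.
ln(0.902) = -0.1031 and ln(1.45) = 0.3716; z_{0.13} = -1.126, z_{0.5} = 0.
σ = (0.3716 − -0.1031)/(0 − (-1.126)) = 0.421.
μ = -0.1031 − (-1.126)·0.421 = 0.372.
CV = √(exp(σ²)−1) = √(exp(0.1776)−1) = 0.441.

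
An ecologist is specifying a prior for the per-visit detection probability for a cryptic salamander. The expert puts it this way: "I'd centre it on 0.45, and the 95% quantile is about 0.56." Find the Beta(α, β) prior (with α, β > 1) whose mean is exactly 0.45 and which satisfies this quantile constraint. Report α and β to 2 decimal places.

With mean 0.45 fixed, write α = 0.45s, β = 0.55s where s = α+β.
Need P(θ < 0.56) = 0.95 under Beta(0.45s, 0.55s). Normal approximation: (q−m)/√(m(1−m)/s) ≈ z_{0.95} = 1.64, so s ≈ 0.45·0.55·(1.64)²/(0.56−0.45)² = 55.3.
At s = 55.3: P(θ<0.56) ≈ 0.950. Adjusting to match 0.95 gives s ≈ 55.52.
So α = 0.45·55.52 ≈ 24.98, β = 0.55·55.52 ≈ 30.53.

α ≈ 24.98, β ≈ 30.53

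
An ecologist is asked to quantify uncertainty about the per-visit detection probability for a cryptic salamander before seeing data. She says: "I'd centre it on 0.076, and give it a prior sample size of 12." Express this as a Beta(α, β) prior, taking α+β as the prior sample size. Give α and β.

α = 0.912, β = 11.088

Under the effective-sample-size interpretation, Beta(α, β) has prior mean α/(α+β) and prior sample size α+β.
So α+β = 12 and α/(α+β) = 0.076, giving α = 0.076·12 = 0.912 and β = 12 − 0.912 = 11.088.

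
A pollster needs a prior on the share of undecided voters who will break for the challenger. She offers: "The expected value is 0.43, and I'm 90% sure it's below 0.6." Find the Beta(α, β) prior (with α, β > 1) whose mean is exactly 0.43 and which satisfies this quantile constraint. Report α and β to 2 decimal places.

α ≈ 6.00, β ≈ 7.95

With mean 0.43 fixed, write α = 0.43s, β = 0.57s where s = α+β.
Need P(θ < 0.6) = 0.9 under Beta(0.43s, 0.57s). Normal approximation: (q−m)/√(m(1−m)/s) ≈ z_{0.9} = 1.28, so s ≈ 0.43·0.57·(1.28)²/(0.6−0.43)² = 13.9.
At s = 13.9: P(θ<0.6) ≈ 0.900. Adjusting to match 0.9 gives s ≈ 13.95.
So α = 0.43·13.95 ≈ 6.00, β = 0.57·13.95 ≈ 7.95.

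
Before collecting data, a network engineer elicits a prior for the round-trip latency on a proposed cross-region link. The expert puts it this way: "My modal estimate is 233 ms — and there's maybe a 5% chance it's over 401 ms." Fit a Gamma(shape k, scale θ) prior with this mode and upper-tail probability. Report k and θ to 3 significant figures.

k ≈ 10.5, θ ≈ 24.6

Gamma(k,θ) with k>1 has mode (k−1)θ, so θ = 233/(k−1).
Need P(X < 401) = 0.95 with θ tied to k this way. Start at k = 2, θ = 233: P(X<401) ≈ 0.513.
Too low — raise k to concentrate. Iterating converges to k ≈ 10.5.
Then θ = 233/(10.5−1) ≈ 24.6.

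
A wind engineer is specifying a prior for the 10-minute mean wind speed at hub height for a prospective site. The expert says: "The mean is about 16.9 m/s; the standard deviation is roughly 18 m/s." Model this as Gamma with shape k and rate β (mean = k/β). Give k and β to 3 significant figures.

For Gamma(k, rate β): mean = k/β, variance = k/β², so CV = 1/√k.
CV = SD/mean = 18/16.9 = 1.065, hence k = 1/CV² = 0.882.
Then β = k/mean = 0.882/16.9 = 0.0522.

k ≈ 0.882, β ≈ 0.0522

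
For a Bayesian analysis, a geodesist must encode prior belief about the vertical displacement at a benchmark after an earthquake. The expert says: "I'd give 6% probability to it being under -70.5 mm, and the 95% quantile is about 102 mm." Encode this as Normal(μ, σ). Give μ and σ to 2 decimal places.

The p-quantile of Normal(μ,σ) is μ + z_p·σ, with z_{0.06} = -1.555 and z_{0.95} = 1.645.
Eliminate σ: μ = (z₂·x₁ − z₁·x₂)/(z₂ − z₁) = (1.645·-70.5 − (-1.555)·102)/3.2 = 13.32.
Then σ = (x₂ − x₁)/(z₂ − z₁) = (102 − -70.5)/3.2 = 53.91.

μ = 13.32, σ = 53.91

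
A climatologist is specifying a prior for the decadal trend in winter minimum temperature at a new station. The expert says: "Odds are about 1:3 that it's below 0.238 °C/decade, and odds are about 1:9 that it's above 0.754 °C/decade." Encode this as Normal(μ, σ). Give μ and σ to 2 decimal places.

μ = 0.42, σ = 0.26

The p-quantile of Normal(μ,σ) is μ + z_p·σ, with z_{0.25} = -0.6745 and z_{0.9} = 1.282.
Eliminate σ: μ = (z₂·x₁ − z₁·x₂)/(z₂ − z₁) = (1.282·0.238 − (-0.6745)·0.754)/1.956 = 0.42.
Then σ = (x₂ − x₁)/(z₂ − z₁) = (0.754 − 0.238)/1.956 = 0.26.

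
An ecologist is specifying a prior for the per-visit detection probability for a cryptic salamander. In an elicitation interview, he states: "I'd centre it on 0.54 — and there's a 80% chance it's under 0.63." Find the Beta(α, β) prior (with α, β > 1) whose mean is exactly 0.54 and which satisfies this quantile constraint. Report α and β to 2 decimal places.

α ≈ 11.89, β ≈ 10.12

With mean 0.54 fixed, write α = 0.54s, β = 0.46s where s = α+β.
Need P(θ < 0.63) = 0.8 under Beta(0.54s, 0.46s). Normal approximation: (q−m)/√(m(1−m)/s) ≈ z_{0.8} = 0.842, so s ≈ 0.54·0.46·(0.842)²/(0.63−0.54)² = 21.7.
At s = 21.7: P(θ<0.63) ≈ 0.798. Adjusting to match 0.8 gives s ≈ 22.01.
So α = 0.54·22.01 ≈ 11.89, β = 0.46·22.01 ≈ 10.12.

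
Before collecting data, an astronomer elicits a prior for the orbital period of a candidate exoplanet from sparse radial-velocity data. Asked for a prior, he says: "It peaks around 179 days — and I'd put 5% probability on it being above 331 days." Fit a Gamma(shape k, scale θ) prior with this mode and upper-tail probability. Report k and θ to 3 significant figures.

Gamma(k,θ) with k>1 has mode (k−1)θ, so θ = 179/(k−1).
Need P(X < 331) = 0.95 with θ tied to k this way. Start at k = 2, θ = 179: P(X<331) ≈ 0.552.
Too low — raise k to concentrate. Iterating converges to k ≈ 8.37.
Then θ = 179/(8.37−1) ≈ 24.3.

k ≈ 8.37, θ ≈ 24.3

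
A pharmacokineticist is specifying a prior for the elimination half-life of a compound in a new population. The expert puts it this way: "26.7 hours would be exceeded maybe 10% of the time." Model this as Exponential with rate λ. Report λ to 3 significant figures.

λ ≈ 0.0862

P(T > 26.7) = e^(−λ·26.7) = 0.1, so λ = −ln(0.1)/26.7 = 0.0862.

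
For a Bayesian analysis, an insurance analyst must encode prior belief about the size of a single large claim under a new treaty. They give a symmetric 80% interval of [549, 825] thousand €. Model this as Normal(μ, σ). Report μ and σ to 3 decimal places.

μ = 687.000, σ = 107.682

A symmetric 80% interval runs μ ± z·σ with z = 1.282.
Half-width = 138, so σ = 138/1.282 = 107.682.
μ is the interval midpoint, 687.000.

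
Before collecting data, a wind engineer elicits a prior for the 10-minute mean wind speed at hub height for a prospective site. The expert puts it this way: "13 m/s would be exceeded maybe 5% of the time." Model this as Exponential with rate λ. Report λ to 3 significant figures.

P(T > 13.0) = e^(−λ·13.0) = 0.05, so λ = −ln(0.05)/13.0 = 0.23.

λ ≈ 0.23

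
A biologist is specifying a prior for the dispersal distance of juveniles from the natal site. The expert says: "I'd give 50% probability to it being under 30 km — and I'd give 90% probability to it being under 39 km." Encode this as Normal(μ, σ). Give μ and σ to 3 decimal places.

μ = 30.000, σ = 7.023

For Normal(μ,σ), the p-quantile is μ + z_p·σ. Here z_{0.5} = 0, z_{0.9} = 1.282.
So 30 = μ + 0σ and 39 = μ + 1.282σ.
Subtracting: σ = (39 − 30)/(1.282 − (0)) = 7.023.
Then μ = 30 − (0)·7.023 = 30.000.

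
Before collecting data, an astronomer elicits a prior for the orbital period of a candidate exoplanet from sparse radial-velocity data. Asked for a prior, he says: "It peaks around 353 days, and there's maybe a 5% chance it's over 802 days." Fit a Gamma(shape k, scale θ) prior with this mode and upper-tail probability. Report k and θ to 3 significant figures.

Gamma(k,θ) with k>1 has mode (k−1)θ, so θ = 353/(k−1).
Need P(X < 802) = 0.95 with θ tied to k this way. Start at k = 2, θ = 353: P(X<802) ≈ 0.663.
Too low — raise k to concentrate. Iterating converges to k ≈ 5.07.
Then θ = 353/(5.07−1) ≈ 86.7.

k ≈ 5.07, θ ≈ 86.7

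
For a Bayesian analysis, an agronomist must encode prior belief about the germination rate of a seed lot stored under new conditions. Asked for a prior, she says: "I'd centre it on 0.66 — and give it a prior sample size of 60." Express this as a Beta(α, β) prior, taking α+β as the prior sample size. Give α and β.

α = 39.6, β = 20.4

Under the effective-sample-size interpretation, Beta(α, β) has prior mean α/(α+β) and prior sample size α+β.
So α+β = 60 and α/(α+β) = 0.66, giving α = 0.66·60 = 39.6 and β = 60 − 39.6 = 20.4.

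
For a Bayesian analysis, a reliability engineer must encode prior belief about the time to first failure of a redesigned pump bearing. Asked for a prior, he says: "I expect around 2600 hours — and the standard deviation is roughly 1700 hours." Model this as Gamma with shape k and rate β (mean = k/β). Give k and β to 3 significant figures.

k ≈ 2.34, β ≈ 0.0009

For Gamma(k, rate β): mean = k/β, variance = k/β², so CV = 1/√k.
CV = SD/mean = 1700/2600 = 0.6538, hence k = 1/CV² = 2.34.
Then β = k/mean = 2.34/2600 = 0.0009.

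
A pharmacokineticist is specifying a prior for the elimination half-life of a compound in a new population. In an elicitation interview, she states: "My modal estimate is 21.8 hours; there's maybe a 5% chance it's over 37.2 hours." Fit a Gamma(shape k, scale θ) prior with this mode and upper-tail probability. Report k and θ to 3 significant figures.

Gamma(k,θ) with k>1 has mode (k−1)θ, so θ = 21.8/(k−1).
Need P(X < 37.2) = 0.95 with θ tied to k this way. Start at k = 2, θ = 21.8: P(X<37.2) ≈ 0.509.
Too low — raise k to concentrate. Iterating converges to k ≈ 10.8.
Then θ = 21.8/(10.8−1) ≈ 2.23.

k ≈ 10.8, θ ≈ 2.23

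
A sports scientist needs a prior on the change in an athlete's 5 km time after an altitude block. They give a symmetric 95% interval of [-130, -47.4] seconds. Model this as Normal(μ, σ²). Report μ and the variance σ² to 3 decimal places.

A symmetric 95% interval runs μ ± z·σ with z = 1.96.
Half-width = 41.3, so σ = 41.3/1.96 = 21.0718 and σ² = 444.021.
μ is the interval midpoint, -88.700.

μ = -88.700, σ² = 444.021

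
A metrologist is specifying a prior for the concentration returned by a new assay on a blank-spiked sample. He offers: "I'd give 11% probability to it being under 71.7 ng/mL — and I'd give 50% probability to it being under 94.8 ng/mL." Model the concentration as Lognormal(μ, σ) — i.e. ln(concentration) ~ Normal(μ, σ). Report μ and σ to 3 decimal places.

If T ~ Lognormal(μ,σ) then ln T ~ Normal(μ,σ), so the p-quantile of ln T is μ + z_p·σ.
ln(71.7) = 4.272 and ln(94.8) = 4.552; z_{0.11} = -1.227, z_{0.5} = 0.
σ = (4.552 − 4.272)/(0 − (-1.227)) = 0.228.
μ = 4.272 − (-1.227)·0.228 = 4.552.

μ ≈ 4.552, σ ≈ 0.228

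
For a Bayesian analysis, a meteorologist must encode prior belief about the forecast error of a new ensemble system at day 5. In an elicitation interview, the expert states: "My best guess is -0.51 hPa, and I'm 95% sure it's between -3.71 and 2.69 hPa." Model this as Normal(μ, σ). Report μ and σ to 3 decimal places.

A symmetric 95% interval runs μ ± z·σ with z = 1.96.
Half-width = 3.2, so σ = 3.2/1.96 = 1.633.
μ is the stated best guess, -0.510.

μ = -0.510, σ = 1.633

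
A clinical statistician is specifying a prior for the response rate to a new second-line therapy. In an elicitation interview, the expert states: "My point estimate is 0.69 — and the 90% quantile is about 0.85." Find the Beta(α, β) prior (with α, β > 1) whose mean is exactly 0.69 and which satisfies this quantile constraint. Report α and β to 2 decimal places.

With mean 0.69 fixed, write α = 0.69s, β = 0.31s where s = α+β.
Need P(θ < 0.85) = 0.9 under Beta(0.69s, 0.31s). Normal approximation: (q−m)/√(m(1−m)/s) ≈ z_{0.9} = 1.28, so s ≈ 0.69·0.31·(1.28)²/(0.85−0.69)² = 13.7.
At s = 13.7: P(θ<0.85) ≈ 0.918. Adjusting to match 0.9 gives s ≈ 11.93.
So α = 0.69·11.93 ≈ 8.23, β = 0.31·11.93 ≈ 3.70.

α ≈ 8.23, β ≈ 3.70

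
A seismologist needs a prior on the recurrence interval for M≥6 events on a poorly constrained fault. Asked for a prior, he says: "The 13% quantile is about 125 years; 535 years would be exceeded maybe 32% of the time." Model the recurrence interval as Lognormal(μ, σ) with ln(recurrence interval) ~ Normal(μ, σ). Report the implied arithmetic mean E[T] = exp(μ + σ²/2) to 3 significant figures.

If T ~ Lognormal(μ,σ) then ln T ~ Normal(μ,σ), so the p-quantile of ln T is μ + z_p·σ.
ln(125) = 4.828 and ln(535) = 6.282; z_{0.13} = -1.126, z_{0.68} = 0.4677.
σ = (6.282 − 4.828)/(0.4677 − (-1.126)) = 0.912.
μ = 4.828 − (-1.126)·0.912 = 5.856.
E[T] = exp(μ + σ²/2) = exp(5.856 + 0.4160) = 529 years.

E[T] ≈ 529 years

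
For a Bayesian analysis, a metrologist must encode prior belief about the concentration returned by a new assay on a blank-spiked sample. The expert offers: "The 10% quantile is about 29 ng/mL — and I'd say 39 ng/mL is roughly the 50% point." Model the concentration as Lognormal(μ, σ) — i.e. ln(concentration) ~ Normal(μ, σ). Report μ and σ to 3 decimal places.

μ ≈ 3.664, σ ≈ 0.231

If T ~ Lognormal(μ,σ) then ln T ~ Normal(μ,σ), so the p-quantile of ln T is μ + z_p·σ.
ln(29) = 3.367 and ln(39) = 3.664; z_{0.1} = -1.282, z_{0.5} = 0.
σ = (3.664 − 3.367)/(0 − (-1.282)) = 0.231.
μ = 3.367 − (-1.282)·0.231 = 3.664.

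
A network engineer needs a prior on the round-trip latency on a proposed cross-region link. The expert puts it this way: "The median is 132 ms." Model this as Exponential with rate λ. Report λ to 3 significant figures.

Exponential median = ln 2 / λ, so λ = ln 2 / 132.0 = 0.00525.

λ ≈ 0.00525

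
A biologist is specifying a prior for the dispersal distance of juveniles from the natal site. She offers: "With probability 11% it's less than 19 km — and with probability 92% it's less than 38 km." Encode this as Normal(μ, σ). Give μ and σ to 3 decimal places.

The p-quantile of Normal(μ,σ) is μ + z_p·σ, with z_{0.11} = -1.227 and z_{0.92} = 1.405.
Eliminate σ: μ = (z₂·x₁ − z₁·x₂)/(z₂ − z₁) = (1.405·19 − (-1.227)·38)/2.632 = 27.855.
Then σ = (x₂ − x₁)/(z₂ − z₁) = (38 − 19)/2.632 = 7.220.

μ = 27.855, σ = 7.220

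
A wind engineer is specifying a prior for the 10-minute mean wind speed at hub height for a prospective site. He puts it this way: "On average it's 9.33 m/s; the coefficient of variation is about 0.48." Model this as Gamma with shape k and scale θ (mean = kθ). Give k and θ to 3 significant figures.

k ≈ 4.34, θ ≈ 2.15

For Gamma(k, scale θ): mean = kθ, variance = kθ², so CV = 1/√k.
CV = 0.48, hence k = 1/CV² = 4.34.
Then θ = mean/k = 9.33/4.34 = 2.15.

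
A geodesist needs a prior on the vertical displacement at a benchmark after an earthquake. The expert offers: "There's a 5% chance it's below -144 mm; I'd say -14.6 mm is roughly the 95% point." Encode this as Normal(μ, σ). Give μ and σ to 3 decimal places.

μ = -79.300, σ = 39.335

The p-quantile of Normal(μ,σ) is μ + z_p·σ, with z_{0.05} = -1.645 and z_{0.95} = 1.645.
Eliminate σ: μ = (z₂·x₁ − z₁·x₂)/(z₂ − z₁) = (1.645·-144 − (-1.645)·-14.6)/3.29 = -79.300.
Then σ = (x₂ − x₁)/(z₂ − z₁) = (-14.6 − -144)/3.29 = 39.335.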